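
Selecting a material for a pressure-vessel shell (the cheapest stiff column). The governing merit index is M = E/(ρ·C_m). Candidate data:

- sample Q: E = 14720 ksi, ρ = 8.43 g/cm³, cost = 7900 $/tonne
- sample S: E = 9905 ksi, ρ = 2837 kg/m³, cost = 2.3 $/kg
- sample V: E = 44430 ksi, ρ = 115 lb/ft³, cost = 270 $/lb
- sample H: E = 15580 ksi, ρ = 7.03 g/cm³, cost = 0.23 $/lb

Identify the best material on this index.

sample H

Putting every candidate on a common basis:
  sample Q: E = 101.5 GPa, ρ = 8430 kg/m³, cost = 7.900 $/kg
  sample S: E = 68.29 GPa, ρ = 2837 kg/m³, cost = 2.300 $/kg
  sample V: E = 306.3 GPa, ρ = 1842 kg/m³, cost = 595.2 $/kg
  sample H: E = 107.4 GPa, ρ = 7030 kg/m³, cost = 0.5071 $/kg
  sample H: M = 30.1 MN·m per $
  sample S: M = 10.5 MN·m per $
  sample Q: M = 1.52 MN·m per $
  sample V: M = 0.279 MN·m per $
Sample H has the largest M.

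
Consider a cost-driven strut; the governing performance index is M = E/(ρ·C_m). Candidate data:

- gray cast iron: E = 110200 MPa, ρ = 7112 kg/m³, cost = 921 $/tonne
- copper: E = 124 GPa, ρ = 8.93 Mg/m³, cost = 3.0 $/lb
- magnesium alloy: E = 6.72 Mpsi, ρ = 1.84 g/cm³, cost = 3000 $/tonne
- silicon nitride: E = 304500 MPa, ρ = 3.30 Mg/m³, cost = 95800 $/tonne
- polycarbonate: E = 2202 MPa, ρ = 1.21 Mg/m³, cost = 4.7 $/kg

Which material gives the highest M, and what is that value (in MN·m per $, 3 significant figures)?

In SI units:
  gray cast iron: E = 110.2 GPa, ρ = 7112 kg/m³, cost = 0.9210 $/kg
  copper: E = 124.0 GPa, ρ = 8930 kg/m³, cost = 6.614 $/kg
  magnesium alloy: E = 46.33 GPa, ρ = 1840 kg/m³, cost = 3.000 $/kg
  silicon nitride: E = 304.5 GPa, ρ = 3300 kg/m³, cost = 95.80 $/kg
  polycarbonate: E = 2.202 GPa, ρ = 1210 kg/m³, cost = 4.700 $/kg
  gray cast iron: M = 16.8 MN·m per $
  magnesium alloy: M = 8.39 MN·m per $
  copper: M = 2.10 MN·m per $
  silicon nitride: M = 0.963 MN·m per $
  polycarbonate: M = 0.387 MN·m per $
Highest index: gray cast iron.

gray cast iron, M = 16.8 MN·m per $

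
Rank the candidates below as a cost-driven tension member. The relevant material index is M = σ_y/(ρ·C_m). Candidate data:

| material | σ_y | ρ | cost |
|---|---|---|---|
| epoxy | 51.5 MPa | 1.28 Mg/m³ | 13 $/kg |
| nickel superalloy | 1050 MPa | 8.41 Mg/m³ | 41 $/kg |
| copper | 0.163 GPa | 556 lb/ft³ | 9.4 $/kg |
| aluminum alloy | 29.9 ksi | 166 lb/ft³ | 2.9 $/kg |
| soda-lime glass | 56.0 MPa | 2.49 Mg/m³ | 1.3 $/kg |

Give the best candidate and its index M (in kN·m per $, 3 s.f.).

Convert each candidate to consistent units, then evaluate M:
  epoxy: σ_y = 51.50 MPa, ρ = 1280 kg/m³, cost = 13.00 $/kg
  nickel superalloy: σ_y = 1050 MPa, ρ = 8410 kg/m³, cost = 41.00 $/kg
  copper: σ_y = 163.0 MPa, ρ = 8906 kg/m³, cost = 9.400 $/kg
  aluminum alloy: σ_y = 206.2 MPa, ρ = 2659 kg/m³, cost = 2.900 $/kg
  soda-lime glass: σ_y = 56.00 MPa, ρ = 2490 kg/m³, cost = 1.300 $/kg
  aluminum alloy: M = 26.7 kN·m per $
  soda-lime glass: M = 17.3 kN·m per $
  epoxy: M = 3.09 kN·m per $
  nickel superalloy: M = 3.05 kN·m per $
  copper: M = 1.95 kN·m per $
Aluminum alloy ranks first.

aluminum alloy, M = 26.7 kN·m per $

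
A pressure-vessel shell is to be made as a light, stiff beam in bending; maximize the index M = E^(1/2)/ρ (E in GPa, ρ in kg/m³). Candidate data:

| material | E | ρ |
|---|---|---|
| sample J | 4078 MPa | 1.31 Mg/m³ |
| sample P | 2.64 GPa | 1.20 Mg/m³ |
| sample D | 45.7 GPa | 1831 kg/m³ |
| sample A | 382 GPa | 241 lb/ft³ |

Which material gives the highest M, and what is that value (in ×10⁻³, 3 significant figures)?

After converting to SI:
  sample J: E = 4.078 GPa, ρ = 1310 kg/m³
  sample P: E = 2.640 GPa, ρ = 1200 kg/m³
  sample D: E = 45.70 GPa, ρ = 1831 kg/m³
  sample A: E = 382.0 GPa, ρ = 3860 kg/m³
  sample A: M = 5.06×10⁻³
  sample D: M = 3.69×10⁻³
  sample J: M = 1.54×10⁻³
  sample P: M = 1.35×10⁻³
The maximum is for sample A.

sample A, M = 5.06×10⁻³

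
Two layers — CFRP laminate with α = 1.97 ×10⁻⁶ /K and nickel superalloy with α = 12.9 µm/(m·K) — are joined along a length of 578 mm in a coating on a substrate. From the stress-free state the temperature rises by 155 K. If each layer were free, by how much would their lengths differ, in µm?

Δα = |1.97 − 12.9|×10⁻⁶/K = 10.9×10⁻⁶/K.
ΔL_mismatch = Δα·L·ΔT = 10.9×10⁻⁶ × 578.0 mm × 155.0 K = 979 µm.

979 µm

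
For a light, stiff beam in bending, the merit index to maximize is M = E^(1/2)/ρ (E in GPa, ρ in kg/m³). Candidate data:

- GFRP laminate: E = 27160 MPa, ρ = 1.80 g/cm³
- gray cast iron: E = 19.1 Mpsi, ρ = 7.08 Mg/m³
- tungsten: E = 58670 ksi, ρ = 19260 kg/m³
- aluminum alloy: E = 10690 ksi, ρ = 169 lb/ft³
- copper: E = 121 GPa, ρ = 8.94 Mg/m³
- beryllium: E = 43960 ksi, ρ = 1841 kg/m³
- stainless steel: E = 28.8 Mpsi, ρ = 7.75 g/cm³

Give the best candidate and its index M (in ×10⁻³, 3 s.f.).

Convert each candidate to consistent units, then evaluate M:
  GFRP laminate: E = 27.16 GPa, ρ = 1800 kg/m³
  gray cast iron: E = 131.7 GPa, ρ = 7080 kg/m³
  tungsten: E = 404.5 GPa, ρ = 19260 kg/m³
  aluminum alloy: E = 73.70 GPa, ρ = 2707 kg/m³
  copper: E = 121.0 GPa, ρ = 8940 kg/m³
  beryllium: E = 303.1 GPa, ρ = 1841 kg/m³
  stainless steel: E = 198.6 GPa, ρ = 7750 kg/m³
  beryllium: M = 9.46×10⁻³
  aluminum alloy: M = 3.17×10⁻³
  GFRP laminate: M = 2.90×10⁻³
  stainless steel: M = 1.82×10⁻³
  gray cast iron: M = 1.62×10⁻³
  copper: M = 1.23×10⁻³
  tungsten: M = 1.04×10⁻³
Highest index: beryllium.

beryllium, M = 9.46×10⁻³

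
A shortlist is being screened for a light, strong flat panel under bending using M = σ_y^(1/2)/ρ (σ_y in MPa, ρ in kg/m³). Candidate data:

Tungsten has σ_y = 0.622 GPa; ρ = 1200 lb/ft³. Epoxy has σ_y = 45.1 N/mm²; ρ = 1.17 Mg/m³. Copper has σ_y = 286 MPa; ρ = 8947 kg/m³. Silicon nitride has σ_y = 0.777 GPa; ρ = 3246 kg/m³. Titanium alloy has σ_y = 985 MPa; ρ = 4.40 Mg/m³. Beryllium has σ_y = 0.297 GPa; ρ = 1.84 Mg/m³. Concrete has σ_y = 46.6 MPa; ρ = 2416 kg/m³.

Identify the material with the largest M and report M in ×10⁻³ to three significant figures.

Putting every candidate on a common basis:
  tungsten: σ_y = 622.0 MPa, ρ = 19220 kg/m³
  epoxy: σ_y = 45.10 MPa, ρ = 1170 kg/m³
  copper: σ_y = 286.0 MPa, ρ = 8947 kg/m³
  silicon nitride: σ_y = 777.0 MPa, ρ = 3246 kg/m³
  titanium alloy: σ_y = 985.0 MPa, ρ = 4400 kg/m³
  beryllium: σ_y = 297.0 MPa, ρ = 1840 kg/m³
  concrete: σ_y = 46.60 MPa, ρ = 2416 kg/m³
  beryllium: M = 9.37×10⁻³
  silicon nitride: M = 8.59×10⁻³
  titanium alloy: M = 7.13×10⁻³
  epoxy: M = 5.74×10⁻³
  concrete: M = 2.83×10⁻³
  copper: M = 1.89×10⁻³
  tungsten: M = 1.30×10⁻³
The maximum is for beryllium.

beryllium, M = 9.37×10⁻³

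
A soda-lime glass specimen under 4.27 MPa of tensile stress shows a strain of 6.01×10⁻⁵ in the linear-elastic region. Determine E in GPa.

E = σ/ε = 4.27 MPa / 6.01×10⁻⁵ = 71050 MPa = 71.0 GPa.

71.0 GPa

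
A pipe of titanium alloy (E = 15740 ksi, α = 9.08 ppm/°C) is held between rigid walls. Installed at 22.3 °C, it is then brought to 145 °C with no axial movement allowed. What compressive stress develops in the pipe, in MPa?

E = 15740 ksi = 108.5 GPa.
ΔT = 122.7 K. Constrained thermal stress σ = E·α·ΔT = 108.5×10³ MPa × 9.08×10⁻⁶ × 122.7 = 121 MPa (compressive).

121 MPa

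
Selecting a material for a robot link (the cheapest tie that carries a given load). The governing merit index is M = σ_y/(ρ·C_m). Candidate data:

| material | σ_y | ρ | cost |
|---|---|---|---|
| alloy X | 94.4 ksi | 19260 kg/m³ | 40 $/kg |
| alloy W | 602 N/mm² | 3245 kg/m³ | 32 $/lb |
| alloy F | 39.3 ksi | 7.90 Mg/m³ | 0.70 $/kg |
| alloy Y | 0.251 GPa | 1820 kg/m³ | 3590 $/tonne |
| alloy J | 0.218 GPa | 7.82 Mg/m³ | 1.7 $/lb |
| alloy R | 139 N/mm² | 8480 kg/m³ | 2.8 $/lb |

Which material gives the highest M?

Convert each candidate to consistent units, then evaluate M:
  alloy X: σ_y = 650.9 MPa, ρ = 19260 kg/m³, cost = 40.00 $/kg
  alloy W: σ_y = 602.0 MPa, ρ = 3245 kg/m³, cost = 70.55 $/kg
  alloy F: σ_y = 271.0 MPa, ρ = 7900 kg/m³, cost = 0.7000 $/kg
  alloy Y: σ_y = 251.0 MPa, ρ = 1820 kg/m³, cost = 3.590 $/kg
  alloy J: σ_y = 218.0 MPa, ρ = 7820 kg/m³, cost = 3.748 $/kg
  alloy R: σ_y = 139.0 MPa, ρ = 8480 kg/m³, cost = 6.173 $/kg
  alloy F: M = 49.0 kN·m per $
  alloy Y: M = 38.4 kN·m per $
  alloy J: M = 7.44 kN·m per $
  alloy R: M = 2.66 kN·m per $
  alloy W: M = 2.63 kN·m per $
  alloy X: M = 0.845 kN·m per $
The maximum is for alloy F.

alloy F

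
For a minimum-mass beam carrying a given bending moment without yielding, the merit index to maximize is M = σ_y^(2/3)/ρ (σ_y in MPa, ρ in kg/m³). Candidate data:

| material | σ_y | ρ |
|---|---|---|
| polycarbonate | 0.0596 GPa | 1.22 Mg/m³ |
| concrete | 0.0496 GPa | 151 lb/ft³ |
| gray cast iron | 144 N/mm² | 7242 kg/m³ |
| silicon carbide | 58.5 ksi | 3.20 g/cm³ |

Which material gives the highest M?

silicon carbide

Normalizing units and computing the index:
  polycarbonate: σ_y = 59.60 MPa, ρ = 1220 kg/m³
  concrete: σ_y = 49.60 MPa, ρ = 2419 kg/m³
  gray cast iron: σ_y = 144.0 MPa, ρ = 7242 kg/m³
  silicon carbide: σ_y = 403.3 MPa, ρ = 3200 kg/m³
  silicon carbide: M = 17.1×10⁻³
  polycarbonate: M = 12.5×10⁻³
  concrete: M = 5.58×10⁻³
  gray cast iron: M = 3.79×10⁻³
Highest index: silicon carbide.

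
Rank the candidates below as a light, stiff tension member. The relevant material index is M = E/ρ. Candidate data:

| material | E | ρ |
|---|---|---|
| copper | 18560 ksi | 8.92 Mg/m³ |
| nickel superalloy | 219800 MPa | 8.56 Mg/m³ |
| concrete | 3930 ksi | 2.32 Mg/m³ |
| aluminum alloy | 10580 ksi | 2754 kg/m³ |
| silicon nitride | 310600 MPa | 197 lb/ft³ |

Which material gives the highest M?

After converting to SI:
  copper: E = 128.0 GPa, ρ = 8920 kg/m³
  nickel superalloy: E = 219.8 GPa, ρ = 8560 kg/m³
  concrete: E = 27.10 GPa, ρ = 2320 kg/m³
  aluminum alloy: E = 72.95 GPa, ρ = 2754 kg/m³
  silicon nitride: E = 310.6 GPa, ρ = 3156 kg/m³
  silicon nitride: M = 98.4 MN·m/kg
  aluminum alloy: M = 26.5 MN·m/kg
  nickel superalloy: M = 25.7 MN·m/kg
  copper: M = 14.3 MN·m/kg
  concrete: M = 11.7 MN·m/kg
Silicon nitride has the largest M.

silicon nitride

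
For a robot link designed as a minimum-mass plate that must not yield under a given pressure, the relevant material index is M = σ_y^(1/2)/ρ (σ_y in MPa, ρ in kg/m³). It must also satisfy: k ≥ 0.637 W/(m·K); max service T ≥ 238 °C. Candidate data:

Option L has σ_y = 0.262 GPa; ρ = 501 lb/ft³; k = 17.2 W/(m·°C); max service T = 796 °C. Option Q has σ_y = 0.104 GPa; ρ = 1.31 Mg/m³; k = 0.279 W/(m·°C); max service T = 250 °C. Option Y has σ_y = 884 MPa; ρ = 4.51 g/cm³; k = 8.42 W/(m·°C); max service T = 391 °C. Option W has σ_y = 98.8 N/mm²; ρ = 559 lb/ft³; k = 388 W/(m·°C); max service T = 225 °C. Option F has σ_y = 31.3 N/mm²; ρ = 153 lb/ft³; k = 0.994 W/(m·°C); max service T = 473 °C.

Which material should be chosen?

option Y

Screen on constraints: k ≥ 0.637 W/(m·K); max service T ≥ 238 °C. Survivors: option L, option Y, option F.
Convert each candidate to consistent units, then evaluate M:
  option L: σ_y = 262.0 MPa, ρ = 8025 kg/m³
  option Y: σ_y = 884.0 MPa, ρ = 4510 kg/m³
  option F: σ_y = 31.30 MPa, ρ = 2451 kg/m³
  option Y: M = 6.59×10⁻³
  option F: M = 2.28×10⁻³
  option L: M = 2.02×10⁻³
Option Y has the largest M.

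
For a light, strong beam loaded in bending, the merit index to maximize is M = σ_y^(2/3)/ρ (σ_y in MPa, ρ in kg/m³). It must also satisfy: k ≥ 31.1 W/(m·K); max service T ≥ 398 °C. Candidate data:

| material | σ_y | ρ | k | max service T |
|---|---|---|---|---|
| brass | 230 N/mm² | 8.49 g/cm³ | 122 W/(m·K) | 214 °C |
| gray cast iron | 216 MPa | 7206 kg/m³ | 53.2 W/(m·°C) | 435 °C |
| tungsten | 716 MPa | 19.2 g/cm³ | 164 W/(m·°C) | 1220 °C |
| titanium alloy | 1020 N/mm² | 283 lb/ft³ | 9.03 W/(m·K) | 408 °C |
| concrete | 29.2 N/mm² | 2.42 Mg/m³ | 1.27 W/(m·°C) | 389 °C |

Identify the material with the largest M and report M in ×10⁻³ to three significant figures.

Screen on constraints: k ≥ 31.1 W/(m·K); max service T ≥ 398 °C. Survivors: gray cast iron, tungsten.
Convert each candidate to consistent units, then evaluate M:
  gray cast iron: σ_y = 216.0 MPa, ρ = 7206 kg/m³
  tungsten: σ_y = 716.0 MPa, ρ = 19200 kg/m³
  gray cast iron: M = 5.00×10⁻³
  tungsten: M = 4.17×10⁻³
The maximum is for gray cast iron.

gray cast iron, M = 5.00×10⁻³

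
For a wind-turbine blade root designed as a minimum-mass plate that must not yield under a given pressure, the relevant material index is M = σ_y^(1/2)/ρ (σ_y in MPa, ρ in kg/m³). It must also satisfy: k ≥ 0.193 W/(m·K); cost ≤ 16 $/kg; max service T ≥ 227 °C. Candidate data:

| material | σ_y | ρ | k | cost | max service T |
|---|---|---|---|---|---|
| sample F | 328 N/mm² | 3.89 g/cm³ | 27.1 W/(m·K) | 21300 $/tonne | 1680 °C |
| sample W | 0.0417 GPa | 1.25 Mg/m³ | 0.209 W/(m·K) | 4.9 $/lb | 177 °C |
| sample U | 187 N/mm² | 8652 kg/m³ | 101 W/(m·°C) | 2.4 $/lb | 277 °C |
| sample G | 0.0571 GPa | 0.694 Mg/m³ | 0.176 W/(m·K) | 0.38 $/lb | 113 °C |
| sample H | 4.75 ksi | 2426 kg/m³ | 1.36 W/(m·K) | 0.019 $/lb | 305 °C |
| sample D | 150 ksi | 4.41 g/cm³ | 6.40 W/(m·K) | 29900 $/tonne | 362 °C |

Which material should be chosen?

Screen on constraints: k ≥ 0.193 W/(m·K); cost ≤ 16 $/kg; max service T ≥ 227 °C. Survivors: sample U, sample H.
Convert each candidate to consistent units, then evaluate M:
  sample U: σ_y = 187.0 MPa, ρ = 8652 kg/m³
  sample H: σ_y = 32.75 MPa, ρ = 2426 kg/m³
  sample H: M = 2.36×10⁻³
  sample U: M = 1.58×10⁻³
Sample H ranks first.

sample H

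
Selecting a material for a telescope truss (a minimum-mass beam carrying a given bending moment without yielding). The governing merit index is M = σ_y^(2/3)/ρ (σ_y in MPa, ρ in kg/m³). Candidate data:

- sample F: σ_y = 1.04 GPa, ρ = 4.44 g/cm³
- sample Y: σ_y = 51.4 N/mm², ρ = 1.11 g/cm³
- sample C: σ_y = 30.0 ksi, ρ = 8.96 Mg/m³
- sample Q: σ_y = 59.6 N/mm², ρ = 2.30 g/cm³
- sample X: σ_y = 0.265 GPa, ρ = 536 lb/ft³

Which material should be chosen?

Putting every candidate on a common basis:
  sample F: σ_y = 1040 MPa, ρ = 4440 kg/m³
  sample Y: σ_y = 51.40 MPa, ρ = 1110 kg/m³
  sample C: σ_y = 206.8 MPa, ρ = 8960 kg/m³
  sample Q: σ_y = 59.60 MPa, ρ = 2300 kg/m³
  sample X: σ_y = 265.0 MPa, ρ = 8586 kg/m³
  sample F: M = 23.1×10⁻³
  sample Y: M = 12.5×10⁻³
  sample Q: M = 6.63×10⁻³
  sample X: M = 4.81×10⁻³
  sample C: M = 3.90×10⁻³
Sample F ranks first.

sample F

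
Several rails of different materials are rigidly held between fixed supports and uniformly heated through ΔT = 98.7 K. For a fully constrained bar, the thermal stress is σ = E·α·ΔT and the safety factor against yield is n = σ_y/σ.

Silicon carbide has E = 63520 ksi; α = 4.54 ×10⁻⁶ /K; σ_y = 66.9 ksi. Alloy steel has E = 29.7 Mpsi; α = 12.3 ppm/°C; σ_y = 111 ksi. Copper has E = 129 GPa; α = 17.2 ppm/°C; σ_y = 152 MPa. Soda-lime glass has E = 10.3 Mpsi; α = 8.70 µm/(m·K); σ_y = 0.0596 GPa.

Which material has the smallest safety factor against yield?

copper

Per material, after unit conversion:
  silicon carbide: E = 438.0, α = 4.54, σ_y = 461.3 → σ = 196 MPa, n = 2.35
  alloy steel: E = 204.8, α = 12.3, σ_y = 765.3 → σ = 249 MPa, n = 3.08
  copper: E = 129.0, α = 17.2, σ_y = 152.0 → σ = 219 MPa, n = 0.694
  soda-lime glass: E = 71.02, α = 8.70, σ_y = 59.60 → σ = 61.0 MPa, n = 0.977
Smallest n: copper with n = 0.694.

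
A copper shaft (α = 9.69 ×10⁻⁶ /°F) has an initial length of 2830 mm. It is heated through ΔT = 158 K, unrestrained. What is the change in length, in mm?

7.80 mm

Convert α: 9.69×10⁻⁶/°F × (9/5) = 17.4×10⁻⁶/K.
ΔL = α·L₀·ΔT = 17.4×10⁻⁶ × 2830 mm × 158.0 K = 7.80 mm.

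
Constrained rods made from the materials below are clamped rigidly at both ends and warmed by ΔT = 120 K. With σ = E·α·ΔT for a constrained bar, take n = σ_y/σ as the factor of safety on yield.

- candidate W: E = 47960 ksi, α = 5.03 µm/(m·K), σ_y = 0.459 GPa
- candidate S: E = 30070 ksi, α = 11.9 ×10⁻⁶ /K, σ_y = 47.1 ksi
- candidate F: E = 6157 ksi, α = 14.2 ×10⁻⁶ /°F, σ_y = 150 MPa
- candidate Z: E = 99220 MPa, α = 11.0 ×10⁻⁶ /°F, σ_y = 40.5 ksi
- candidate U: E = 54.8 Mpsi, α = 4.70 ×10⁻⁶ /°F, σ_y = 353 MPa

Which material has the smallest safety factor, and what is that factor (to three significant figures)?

candidate U, n = 0.920

In consistent units (E in GPa, α in ×10⁻⁶/K, σ_y in MPa):
  candidate W: E = 330.7, α = 5.03, σ_y = 459.0 → σ = 200 MPa, n = 2.30
  candidate S: E = 207.3, α = 11.9, σ_y = 324.7 → σ = 296 MPa, n = 1.10
  candidate F: E = 42.45, α = 25.6, σ_y = 150.0 → σ = 130 MPa, n = 1.15
  candidate Z: E = 99.22, α = 19.8, σ_y = 279.2 → σ = 236 MPa, n = 1.18
  candidate U: E = 377.8, α = 8.46, σ_y = 353.0 → σ = 384 MPa, n = 0.920
Candidate U has the lowest safety factor, n = 0.920.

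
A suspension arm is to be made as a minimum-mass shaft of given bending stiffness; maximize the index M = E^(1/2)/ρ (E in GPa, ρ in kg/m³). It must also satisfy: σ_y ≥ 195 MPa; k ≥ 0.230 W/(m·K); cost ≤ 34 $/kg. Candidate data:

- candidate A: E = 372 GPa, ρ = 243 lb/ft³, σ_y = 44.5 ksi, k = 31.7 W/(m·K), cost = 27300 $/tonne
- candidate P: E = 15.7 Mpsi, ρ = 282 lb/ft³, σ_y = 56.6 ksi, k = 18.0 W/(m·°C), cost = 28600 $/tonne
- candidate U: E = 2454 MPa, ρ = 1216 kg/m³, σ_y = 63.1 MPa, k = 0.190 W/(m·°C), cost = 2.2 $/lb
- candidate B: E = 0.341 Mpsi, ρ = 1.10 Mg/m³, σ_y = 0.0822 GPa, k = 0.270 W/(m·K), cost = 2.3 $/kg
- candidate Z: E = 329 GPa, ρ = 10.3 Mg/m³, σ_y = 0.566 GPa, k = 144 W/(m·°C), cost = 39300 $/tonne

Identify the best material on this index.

Screen on constraints: σ_y ≥ 195 MPa; k ≥ 0.230 W/(m·K); cost ≤ 34 $/kg. Survivors: candidate A, candidate P.
Convert each candidate to consistent units, then evaluate M:
  candidate A: E = 372.0 GPa, ρ = 3892 kg/m³
  candidate P: E = 108.2 GPa, ρ = 4517 kg/m³
  candidate A: M = 4.96×10⁻³
  candidate P: M = 2.30×10⁻³
The maximum is for candidate A.

candidate A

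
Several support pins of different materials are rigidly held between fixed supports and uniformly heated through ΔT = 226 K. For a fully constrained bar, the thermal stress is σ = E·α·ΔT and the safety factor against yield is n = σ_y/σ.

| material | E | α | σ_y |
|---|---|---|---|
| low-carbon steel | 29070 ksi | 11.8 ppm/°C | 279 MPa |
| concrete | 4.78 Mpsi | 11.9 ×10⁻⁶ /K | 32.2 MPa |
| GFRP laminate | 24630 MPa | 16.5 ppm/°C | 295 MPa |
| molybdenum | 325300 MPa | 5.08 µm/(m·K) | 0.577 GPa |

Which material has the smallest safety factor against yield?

Converting E to GPa, α to ×10⁻⁶/K, σ_y to MPa, then σ and n for each:
  low-carbon steel: E = 200.4, α = 11.8, σ_y = 279.0 → σ = 535 MPa, n = 0.522
  concrete: E = 32.96, α = 11.9, σ_y = 32.20 → σ = 88.6 MPa, n = 0.363
  GFRP laminate: E = 24.63, α = 16.5, σ_y = 295.0 → σ = 91.8 MPa, n = 3.21
  molybdenum: E = 325.3, α = 5.08, σ_y = 577.0 → σ = 373 MPa, n = 1.54
The minimum is concrete at n = 0.363.

concrete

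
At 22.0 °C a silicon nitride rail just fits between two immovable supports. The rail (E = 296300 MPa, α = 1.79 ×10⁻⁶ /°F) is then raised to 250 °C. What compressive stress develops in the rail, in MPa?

218 MPa

E = 296300 MPa = 296.3 GPa.
α = 1.79×10⁻⁶/°F × 9/5 = 3.22×10⁻⁶/K.
ΔT = 228.0 K. Constrained thermal stress σ = E·α·ΔT = 296.3×10³ MPa × 3.22×10⁻⁶ × 228.0 = 218 MPa (compressive).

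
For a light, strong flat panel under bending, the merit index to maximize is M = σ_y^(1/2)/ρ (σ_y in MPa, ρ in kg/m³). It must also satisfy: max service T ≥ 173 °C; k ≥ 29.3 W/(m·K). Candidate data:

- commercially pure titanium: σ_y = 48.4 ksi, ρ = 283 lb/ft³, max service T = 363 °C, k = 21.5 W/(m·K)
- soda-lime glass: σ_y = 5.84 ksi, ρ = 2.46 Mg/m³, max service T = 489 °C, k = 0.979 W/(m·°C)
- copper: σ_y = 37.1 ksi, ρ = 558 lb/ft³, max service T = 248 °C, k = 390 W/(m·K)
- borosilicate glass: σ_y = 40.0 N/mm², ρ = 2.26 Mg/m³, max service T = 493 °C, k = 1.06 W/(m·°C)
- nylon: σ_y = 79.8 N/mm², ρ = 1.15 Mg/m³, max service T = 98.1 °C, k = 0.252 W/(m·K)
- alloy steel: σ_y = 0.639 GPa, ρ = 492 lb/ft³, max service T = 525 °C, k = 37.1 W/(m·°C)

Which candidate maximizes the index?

Screen on constraints: max service T ≥ 173 °C; k ≥ 29.3 W/(m·K). Survivors: copper, alloy steel.
Normalizing units and computing the index:
  copper: σ_y = 255.8 MPa, ρ = 8938 kg/m³
  alloy steel: σ_y = 639.0 MPa, ρ = 7881 kg/m³
  alloy steel: M = 3.21×10⁻³
  copper: M = 1.79×10⁻³
Alloy steel has the largest M.

alloy steel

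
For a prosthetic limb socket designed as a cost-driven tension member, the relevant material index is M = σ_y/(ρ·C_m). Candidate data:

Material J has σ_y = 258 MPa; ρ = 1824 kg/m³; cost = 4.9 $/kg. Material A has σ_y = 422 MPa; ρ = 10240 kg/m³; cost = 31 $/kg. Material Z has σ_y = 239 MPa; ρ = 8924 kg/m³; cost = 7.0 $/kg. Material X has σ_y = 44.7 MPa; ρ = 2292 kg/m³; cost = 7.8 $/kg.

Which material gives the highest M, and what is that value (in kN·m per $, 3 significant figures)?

material J, M = 28.9 kN·m per $

Computing M directly (units already consistent):
  material J: M = 28.9 kN·m per $
  material Z: M = 3.83 kN·m per $
  material X: M = 2.50 kN·m per $
  material A: M = 1.33 kN·m per $
Material J has the largest M.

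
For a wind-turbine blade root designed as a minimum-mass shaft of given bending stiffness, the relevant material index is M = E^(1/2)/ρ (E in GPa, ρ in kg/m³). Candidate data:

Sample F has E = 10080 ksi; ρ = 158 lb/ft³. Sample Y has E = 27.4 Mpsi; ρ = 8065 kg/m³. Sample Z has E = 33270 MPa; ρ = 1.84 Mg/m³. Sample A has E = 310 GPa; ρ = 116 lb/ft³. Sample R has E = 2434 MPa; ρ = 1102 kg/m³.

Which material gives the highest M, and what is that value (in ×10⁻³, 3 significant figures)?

sample A, M = 9.48×10⁻³

After converting to SI:
  sample F: E = 69.50 GPa, ρ = 2531 kg/m³
  sample Y: E = 188.9 GPa, ρ = 8065 kg/m³
  sample Z: E = 33.27 GPa, ρ = 1840 kg/m³
  sample A: E = 310.0 GPa, ρ = 1858 kg/m³
  sample R: E = 2.434 GPa, ρ = 1102 kg/m³
  sample A: M = 9.48×10⁻³
  sample F: M = 3.29×10⁻³
  sample Z: M = 3.13×10⁻³
  sample Y: M = 1.70×10⁻³
  sample R: M = 1.42×10⁻³
Sample A has the largest M.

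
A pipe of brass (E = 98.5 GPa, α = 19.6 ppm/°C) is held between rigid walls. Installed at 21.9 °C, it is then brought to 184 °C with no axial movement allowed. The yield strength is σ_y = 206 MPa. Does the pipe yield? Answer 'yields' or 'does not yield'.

yields

ΔT = 162.1 K. Constrained thermal stress σ = E·α·ΔT = 98.50×10³ MPa × 19.6×10⁻⁶ × 162.1 = 313 MPa (compressive).
Compare to σ_y = 206 MPa: σ ≥ σ_y, so it yields.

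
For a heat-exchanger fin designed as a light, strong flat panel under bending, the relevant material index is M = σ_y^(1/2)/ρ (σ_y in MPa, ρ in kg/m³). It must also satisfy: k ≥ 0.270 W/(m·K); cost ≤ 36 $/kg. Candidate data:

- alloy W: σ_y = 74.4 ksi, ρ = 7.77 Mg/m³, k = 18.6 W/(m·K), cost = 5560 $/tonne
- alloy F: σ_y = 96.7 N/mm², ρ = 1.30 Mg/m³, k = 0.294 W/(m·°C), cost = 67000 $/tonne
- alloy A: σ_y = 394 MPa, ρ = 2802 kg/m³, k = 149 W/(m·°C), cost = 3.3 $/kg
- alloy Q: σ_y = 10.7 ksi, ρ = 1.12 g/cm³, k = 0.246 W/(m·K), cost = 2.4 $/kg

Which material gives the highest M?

Screen on constraints: k ≥ 0.270 W/(m·K); cost ≤ 36 $/kg. Survivors: alloy W, alloy A.
Convert each candidate to consistent units, then evaluate M:
  alloy W: σ_y = 513.0 MPa, ρ = 7770 kg/m³
  alloy A: σ_y = 394.0 MPa, ρ = 2802 kg/m³
  alloy A: M = 7.08×10⁻³
  alloy W: M = 2.91×10⁻³
The maximum is for alloy A.

alloy A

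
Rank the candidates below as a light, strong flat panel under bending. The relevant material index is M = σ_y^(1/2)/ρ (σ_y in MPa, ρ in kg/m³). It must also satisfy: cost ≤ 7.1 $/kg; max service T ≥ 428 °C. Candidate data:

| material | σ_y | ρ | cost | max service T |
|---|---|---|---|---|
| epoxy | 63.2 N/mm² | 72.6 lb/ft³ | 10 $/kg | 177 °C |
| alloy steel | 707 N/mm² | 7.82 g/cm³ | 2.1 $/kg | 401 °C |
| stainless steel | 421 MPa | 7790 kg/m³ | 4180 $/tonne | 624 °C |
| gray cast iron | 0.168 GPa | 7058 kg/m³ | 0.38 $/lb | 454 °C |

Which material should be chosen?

Screen on constraints: cost ≤ 7.1 $/kg; max service T ≥ 428 °C. Survivors: stainless steel, gray cast iron.
In SI units:
  stainless steel: σ_y = 421.0 MPa, ρ = 7790 kg/m³
  gray cast iron: σ_y = 168.0 MPa, ρ = 7058 kg/m³
  stainless steel: M = 2.63×10⁻³
  gray cast iron: M = 1.84×10⁻³
The maximum is for stainless steel.

stainless steel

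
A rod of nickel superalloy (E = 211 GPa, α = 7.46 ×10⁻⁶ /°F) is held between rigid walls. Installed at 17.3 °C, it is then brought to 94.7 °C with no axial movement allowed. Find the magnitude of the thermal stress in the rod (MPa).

α = 7.46×10⁻⁶/°F × 9/5 = 13.4×10⁻⁶/K.
ΔT = 77.40 K. Constrained thermal stress σ = E·α·ΔT = 211.0×10³ MPa × 13.4×10⁻⁶ × 77.40 = 219 MPa (compressive).

219 MPa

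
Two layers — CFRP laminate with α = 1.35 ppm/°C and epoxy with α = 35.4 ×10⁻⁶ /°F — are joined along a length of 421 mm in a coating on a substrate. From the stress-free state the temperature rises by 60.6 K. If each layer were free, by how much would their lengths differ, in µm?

epoxy: α = 35.4×10⁻⁶/°F × 9/5 = 63.7×10⁻⁶/K.
Δα = |1.35 − 63.7|×10⁻⁶/K = 62.4×10⁻⁶/K.
ΔL_mismatch = Δα·L·ΔT = 62.4×10⁻⁶ × 421.0 mm × 60.6 K = 1590 µm.

1590 µm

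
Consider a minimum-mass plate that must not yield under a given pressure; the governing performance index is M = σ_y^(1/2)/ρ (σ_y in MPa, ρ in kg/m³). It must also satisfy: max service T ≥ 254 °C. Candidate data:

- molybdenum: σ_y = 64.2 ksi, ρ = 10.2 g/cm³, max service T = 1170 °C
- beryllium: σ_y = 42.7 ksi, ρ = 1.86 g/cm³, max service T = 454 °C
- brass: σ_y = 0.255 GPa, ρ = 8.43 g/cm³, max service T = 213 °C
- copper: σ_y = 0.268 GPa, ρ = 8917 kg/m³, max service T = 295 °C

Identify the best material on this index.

beryllium

Screen on constraints: max service T ≥ 254 °C. Survivors: molybdenum, beryllium, copper.
Normalizing units and computing the index:
  molybdenum: σ_y = 442.6 MPa, ρ = 10200 kg/m³
  beryllium: σ_y = 294.4 MPa, ρ = 1860 kg/m³
  copper: σ_y = 268.0 MPa, ρ = 8917 kg/m³
  beryllium: M = 9.22×10⁻³
  molybdenum: M = 2.06×10⁻³
  copper: M = 1.84×10⁻³
Beryllium ranks first.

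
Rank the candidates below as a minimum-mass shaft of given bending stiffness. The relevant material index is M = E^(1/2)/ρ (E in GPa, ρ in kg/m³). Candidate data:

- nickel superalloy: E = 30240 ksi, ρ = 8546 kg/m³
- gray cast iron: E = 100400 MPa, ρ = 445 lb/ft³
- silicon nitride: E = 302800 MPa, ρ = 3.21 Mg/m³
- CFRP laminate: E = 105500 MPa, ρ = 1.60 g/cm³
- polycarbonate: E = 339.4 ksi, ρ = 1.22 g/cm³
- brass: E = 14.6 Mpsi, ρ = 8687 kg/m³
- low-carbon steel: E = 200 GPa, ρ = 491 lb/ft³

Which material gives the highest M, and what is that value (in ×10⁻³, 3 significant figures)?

Putting every candidate on a common basis:
  nickel superalloy: E = 208.5 GPa, ρ = 8546 kg/m³
  gray cast iron: E = 100.4 GPa, ρ = 7128 kg/m³
  silicon nitride: E = 302.8 GPa, ρ = 3210 kg/m³
  CFRP laminate: E = 105.5 GPa, ρ = 1600 kg/m³
  polycarbonate: E = 2.340 GPa, ρ = 1220 kg/m³
  brass: E = 100.7 GPa, ρ = 8687 kg/m³
  low-carbon steel: E = 200.0 GPa, ρ = 7865 kg/m³
  CFRP laminate: M = 6.42×10⁻³
  silicon nitride: M = 5.42×10⁻³
  low-carbon steel: M = 1.80×10⁻³
  nickel superalloy: M = 1.69×10⁻³
  gray cast iron: M = 1.41×10⁻³
  polycarbonate: M = 1.25×10⁻³
  brass: M = 1.15×10⁻³
The maximum is for CFRP laminate.

CFRP laminate, M = 6.42×10⁻³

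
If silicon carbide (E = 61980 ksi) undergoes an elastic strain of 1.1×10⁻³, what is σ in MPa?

470 MPa

E = 61980 ksi = 427.3 GPa.
σ = E·ε = 427300 MPa × 1.1×10⁻³ = 470 MPa.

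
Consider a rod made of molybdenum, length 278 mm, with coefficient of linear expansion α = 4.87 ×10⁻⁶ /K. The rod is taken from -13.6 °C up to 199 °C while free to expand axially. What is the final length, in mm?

ΔT = 199 − (-13.6) = 212.6 K.
ΔL = α·L₀·ΔT = 4.87×10⁻⁶ × 278 mm × 212.6 K = 0.288 mm.
L = L₀ + ΔL = 278 + 0.288 = 278.29 mm.

278.29 mm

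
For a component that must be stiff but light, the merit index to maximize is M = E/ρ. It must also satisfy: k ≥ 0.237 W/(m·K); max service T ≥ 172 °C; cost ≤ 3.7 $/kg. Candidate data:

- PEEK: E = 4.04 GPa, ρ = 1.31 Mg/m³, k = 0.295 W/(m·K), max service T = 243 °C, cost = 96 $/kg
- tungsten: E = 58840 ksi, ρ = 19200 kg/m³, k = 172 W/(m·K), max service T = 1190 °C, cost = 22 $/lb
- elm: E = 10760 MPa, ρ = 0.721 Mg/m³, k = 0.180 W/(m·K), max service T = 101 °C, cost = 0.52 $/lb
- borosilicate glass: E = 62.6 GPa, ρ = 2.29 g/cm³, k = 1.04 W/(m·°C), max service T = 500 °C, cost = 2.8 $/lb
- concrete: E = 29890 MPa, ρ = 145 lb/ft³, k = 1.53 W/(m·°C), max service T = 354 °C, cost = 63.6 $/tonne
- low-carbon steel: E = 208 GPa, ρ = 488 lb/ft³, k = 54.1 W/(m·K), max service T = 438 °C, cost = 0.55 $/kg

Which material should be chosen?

low-carbon steel

Screen on constraints: k ≥ 0.237 W/(m·K); max service T ≥ 172 °C; cost ≤ 3.7 $/kg. Survivors: concrete, low-carbon steel.
Putting every candidate on a common basis:
  concrete: E = 29.89 GPa, ρ = 2323 kg/m³
  low-carbon steel: E = 208.0 GPa, ρ = 7817 kg/m³
  low-carbon steel: M = 26.6 MN·m/kg
  concrete: M = 12.9 MN·m/kg
Low-carbon steel ranks first.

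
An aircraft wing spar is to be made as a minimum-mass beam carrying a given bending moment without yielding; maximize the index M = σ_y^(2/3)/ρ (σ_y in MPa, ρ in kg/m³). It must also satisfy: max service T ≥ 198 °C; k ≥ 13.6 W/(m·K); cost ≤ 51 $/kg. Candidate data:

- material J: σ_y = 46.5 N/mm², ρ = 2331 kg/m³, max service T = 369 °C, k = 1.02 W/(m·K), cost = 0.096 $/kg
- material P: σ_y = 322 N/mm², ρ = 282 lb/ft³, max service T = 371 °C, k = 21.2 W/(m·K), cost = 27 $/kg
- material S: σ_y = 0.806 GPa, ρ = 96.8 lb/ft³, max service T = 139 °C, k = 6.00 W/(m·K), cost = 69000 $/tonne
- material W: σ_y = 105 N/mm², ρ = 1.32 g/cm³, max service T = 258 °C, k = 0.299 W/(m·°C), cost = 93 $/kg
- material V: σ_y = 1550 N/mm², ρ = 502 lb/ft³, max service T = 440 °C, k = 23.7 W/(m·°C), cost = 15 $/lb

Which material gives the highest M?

Screen on constraints: max service T ≥ 198 °C; k ≥ 13.6 W/(m·K); cost ≤ 51 $/kg. Survivors: material P, material V.
In SI units:
  material P: σ_y = 322.0 MPa, ρ = 4517 kg/m³
  material V: σ_y = 1550 MPa, ρ = 8041 kg/m³
  material V: M = 16.7×10⁻³
  material P: M = 10.4×10⁻³
Material V ranks first.

material V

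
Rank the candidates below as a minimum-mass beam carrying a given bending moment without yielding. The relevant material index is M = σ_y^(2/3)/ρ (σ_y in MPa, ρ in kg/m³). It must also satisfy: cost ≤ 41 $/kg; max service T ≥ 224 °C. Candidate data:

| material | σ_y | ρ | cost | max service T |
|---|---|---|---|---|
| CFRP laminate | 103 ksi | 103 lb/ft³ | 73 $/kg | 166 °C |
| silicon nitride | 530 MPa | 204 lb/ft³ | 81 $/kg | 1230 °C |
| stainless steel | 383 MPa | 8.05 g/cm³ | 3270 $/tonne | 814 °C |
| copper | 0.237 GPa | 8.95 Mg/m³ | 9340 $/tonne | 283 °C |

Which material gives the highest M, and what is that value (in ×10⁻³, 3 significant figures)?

stainless steel, M = 6.55×10⁻³

Screen on constraints: cost ≤ 41 $/kg; max service T ≥ 224 °C. Survivors: stainless steel, copper.
Normalizing units and computing the index:
  stainless steel: σ_y = 383.0 MPa, ρ = 8050 kg/m³
  copper: σ_y = 237.0 MPa, ρ = 8950 kg/m³
  stainless steel: M = 6.55×10⁻³
  copper: M = 4.28×10⁻³
Stainless steel has the largest M.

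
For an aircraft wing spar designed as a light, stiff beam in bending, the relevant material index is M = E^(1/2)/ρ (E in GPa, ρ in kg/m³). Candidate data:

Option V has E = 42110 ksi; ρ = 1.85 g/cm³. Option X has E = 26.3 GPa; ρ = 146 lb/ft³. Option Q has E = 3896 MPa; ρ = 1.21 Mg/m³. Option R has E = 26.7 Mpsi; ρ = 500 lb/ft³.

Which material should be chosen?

Convert each candidate to consistent units, then evaluate M:
  option V: E = 290.3 GPa, ρ = 1850 kg/m³
  option X: E = 26.30 GPa, ρ = 2339 kg/m³
  option Q: E = 3.896 GPa, ρ = 1210 kg/m³
  option R: E = 184.1 GPa, ρ = 8009 kg/m³
  option V: M = 9.21×10⁻³
  option X: M = 2.19×10⁻³
  option R: M = 1.69×10⁻³
  option Q: M = 1.63×10⁻³
Highest index: option V.

option V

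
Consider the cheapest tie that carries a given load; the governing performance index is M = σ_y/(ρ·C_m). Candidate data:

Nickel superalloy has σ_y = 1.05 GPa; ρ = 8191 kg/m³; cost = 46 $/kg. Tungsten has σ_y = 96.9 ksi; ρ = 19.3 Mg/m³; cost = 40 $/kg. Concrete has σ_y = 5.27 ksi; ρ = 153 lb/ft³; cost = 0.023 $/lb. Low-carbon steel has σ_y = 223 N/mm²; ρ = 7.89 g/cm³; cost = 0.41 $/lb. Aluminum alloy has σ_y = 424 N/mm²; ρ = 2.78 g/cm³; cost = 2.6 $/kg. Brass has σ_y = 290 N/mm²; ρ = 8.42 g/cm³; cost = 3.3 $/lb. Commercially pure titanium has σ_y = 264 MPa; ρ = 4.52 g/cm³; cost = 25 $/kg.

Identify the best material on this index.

concrete

Putting every candidate on a common basis:
  nickel superalloy: σ_y = 1050 MPa, ρ = 8191 kg/m³, cost = 46.00 $/kg
  tungsten: σ_y = 668.1 MPa, ρ = 19300 kg/m³, cost = 40.00 $/kg
  concrete: σ_y = 36.34 MPa, ρ = 2451 kg/m³, cost = 0.05071 $/kg
  low-carbon steel: σ_y = 223.0 MPa, ρ = 7890 kg/m³, cost = 0.9039 $/kg
  aluminum alloy: σ_y = 424.0 MPa, ρ = 2780 kg/m³, cost = 2.600 $/kg
  brass: σ_y = 290.0 MPa, ρ = 8420 kg/m³, cost = 7.275 $/kg
  commercially pure titanium: σ_y = 264.0 MPa, ρ = 4520 kg/m³, cost = 25.00 $/kg
  concrete: M = 292 kN·m per $
  aluminum alloy: M = 58.7 kN·m per $
  low-carbon steel: M = 31.3 kN·m per $
  brass: M = 4.73 kN·m per $
  nickel superalloy: M = 2.79 kN·m per $
  commercially pure titanium: M = 2.34 kN·m per $
  tungsten: M = 0.865 kN·m per $
Highest index: concrete.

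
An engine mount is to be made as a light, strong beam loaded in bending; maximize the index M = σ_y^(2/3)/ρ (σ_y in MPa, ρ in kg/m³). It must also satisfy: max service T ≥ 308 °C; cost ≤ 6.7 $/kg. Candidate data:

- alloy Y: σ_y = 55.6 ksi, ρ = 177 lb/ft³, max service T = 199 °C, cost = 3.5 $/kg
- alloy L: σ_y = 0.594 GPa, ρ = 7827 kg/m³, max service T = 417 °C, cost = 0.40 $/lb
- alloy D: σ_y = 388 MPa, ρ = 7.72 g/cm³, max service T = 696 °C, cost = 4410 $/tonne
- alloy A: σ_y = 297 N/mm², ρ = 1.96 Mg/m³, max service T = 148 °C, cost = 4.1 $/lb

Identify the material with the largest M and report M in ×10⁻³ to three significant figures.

Screen on constraints: max service T ≥ 308 °C; cost ≤ 6.7 $/kg. Survivors: alloy L, alloy D.
Putting every candidate on a common basis:
  alloy L: σ_y = 594.0 MPa, ρ = 7827 kg/m³
  alloy D: σ_y = 388.0 MPa, ρ = 7720 kg/m³
  alloy L: M = 9.03×10⁻³
  alloy D: M = 6.89×10⁻³
Highest index: alloy L.

alloy L, M = 9.03×10⁻³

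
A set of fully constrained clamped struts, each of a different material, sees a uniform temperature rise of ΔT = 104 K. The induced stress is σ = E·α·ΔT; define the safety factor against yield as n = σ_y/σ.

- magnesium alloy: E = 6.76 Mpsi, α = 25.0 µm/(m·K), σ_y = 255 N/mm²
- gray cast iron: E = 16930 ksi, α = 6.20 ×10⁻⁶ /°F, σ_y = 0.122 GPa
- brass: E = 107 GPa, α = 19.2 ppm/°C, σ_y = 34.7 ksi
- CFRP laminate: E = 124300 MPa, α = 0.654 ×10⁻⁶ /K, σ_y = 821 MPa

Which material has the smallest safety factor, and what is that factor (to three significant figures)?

Per material, after unit conversion:
  magnesium alloy: E = 46.61, α = 25.0, σ_y = 255.0 → σ = 121 MPa, n = 2.10
  gray cast iron: E = 116.7, α = 11.2, σ_y = 122.0 → σ = 135 MPa, n = 0.901
  brass: E = 107.0, α = 19.2, σ_y = 239.2 → σ = 214 MPa, n = 1.12
  CFRP laminate: E = 124.3, α = 0.654, σ_y = 821.0 → σ = 8.45 MPa, n = 97.1
Gray cast iron has the lowest safety factor, n = 0.901.

gray cast iron, n = 0.901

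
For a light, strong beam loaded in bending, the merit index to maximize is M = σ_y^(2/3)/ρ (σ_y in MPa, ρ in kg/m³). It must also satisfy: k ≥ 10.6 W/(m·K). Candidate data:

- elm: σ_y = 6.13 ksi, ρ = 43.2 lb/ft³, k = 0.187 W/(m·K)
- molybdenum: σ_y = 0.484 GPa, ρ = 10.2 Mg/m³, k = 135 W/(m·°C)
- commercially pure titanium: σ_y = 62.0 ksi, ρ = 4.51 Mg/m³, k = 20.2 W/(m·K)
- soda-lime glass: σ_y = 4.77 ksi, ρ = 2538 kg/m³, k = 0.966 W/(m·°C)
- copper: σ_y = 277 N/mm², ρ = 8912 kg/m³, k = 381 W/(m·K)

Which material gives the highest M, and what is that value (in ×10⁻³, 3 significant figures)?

Screen on constraints: k ≥ 10.6 W/(m·K). Survivors: molybdenum, commercially pure titanium, copper.
In SI units:
  molybdenum: σ_y = 484.0 MPa, ρ = 10200 kg/m³
  commercially pure titanium: σ_y = 427.5 MPa, ρ = 4510 kg/m³
  copper: σ_y = 277.0 MPa, ρ = 8912 kg/m³
  commercially pure titanium: M = 12.6×10⁻³
  molybdenum: M = 6.04×10⁻³
  copper: M = 4.77×10⁻³
The maximum is for commercially pure titanium.

commercially pure titanium, M = 12.6×10⁻³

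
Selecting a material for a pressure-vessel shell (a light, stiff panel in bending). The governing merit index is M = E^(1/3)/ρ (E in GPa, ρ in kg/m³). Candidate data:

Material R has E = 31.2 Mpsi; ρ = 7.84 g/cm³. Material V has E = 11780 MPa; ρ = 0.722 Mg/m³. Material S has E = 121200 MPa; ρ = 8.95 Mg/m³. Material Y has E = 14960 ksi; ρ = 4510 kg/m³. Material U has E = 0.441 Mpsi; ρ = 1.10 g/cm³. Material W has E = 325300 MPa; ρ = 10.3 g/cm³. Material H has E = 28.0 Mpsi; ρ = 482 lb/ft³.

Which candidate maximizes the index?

material V

Putting every candidate on a common basis:
  material R: E = 215.1 GPa, ρ = 7840 kg/m³
  material V: E = 11.78 GPa, ρ = 722.0 kg/m³
  material S: E = 121.2 GPa, ρ = 8950 kg/m³
  material Y: E = 103.1 GPa, ρ = 4510 kg/m³
  material U: E = 3.041 GPa, ρ = 1100 kg/m³
  material W: E = 325.3 GPa, ρ = 10300 kg/m³
  material H: E = 193.1 GPa, ρ = 7721 kg/m³
  material V: M = 3.15×10⁻³
  material U: M = 1.32×10⁻³
  material Y: M = 1.04×10⁻³
  material R: M = 0.764×10⁻³
  material H: M = 0.749×10⁻³
  material W: M = 0.668×10⁻³
  material S: M = 0.553×10⁻³
The maximum is for material V.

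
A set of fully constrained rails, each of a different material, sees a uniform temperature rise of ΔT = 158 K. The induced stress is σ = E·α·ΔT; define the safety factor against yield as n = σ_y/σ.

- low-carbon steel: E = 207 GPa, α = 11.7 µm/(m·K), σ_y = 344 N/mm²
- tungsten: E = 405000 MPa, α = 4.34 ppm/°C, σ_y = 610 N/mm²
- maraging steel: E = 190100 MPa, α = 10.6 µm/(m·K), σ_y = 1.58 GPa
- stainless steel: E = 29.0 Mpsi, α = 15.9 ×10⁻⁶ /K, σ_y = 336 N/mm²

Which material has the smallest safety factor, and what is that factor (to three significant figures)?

stainless steel, n = 0.669

With everything in SI (GPa, ×10⁻⁶/K, MPa):
  low-carbon steel: E = 207.0, α = 11.7, σ_y = 344.0 → σ = 383 MPa, n = 0.899
  tungsten: E = 405.0, α = 4.34, σ_y = 610.0 → σ = 278 MPa, n = 2.20
  maraging steel: E = 190.1, α = 10.6, σ_y = 1580 → σ = 318 MPa, n = 4.96
  stainless steel: E = 199.9, α = 15.9, σ_y = 336.0 → σ = 502 MPa, n = 0.669
The minimum is stainless steel at n = 0.669.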